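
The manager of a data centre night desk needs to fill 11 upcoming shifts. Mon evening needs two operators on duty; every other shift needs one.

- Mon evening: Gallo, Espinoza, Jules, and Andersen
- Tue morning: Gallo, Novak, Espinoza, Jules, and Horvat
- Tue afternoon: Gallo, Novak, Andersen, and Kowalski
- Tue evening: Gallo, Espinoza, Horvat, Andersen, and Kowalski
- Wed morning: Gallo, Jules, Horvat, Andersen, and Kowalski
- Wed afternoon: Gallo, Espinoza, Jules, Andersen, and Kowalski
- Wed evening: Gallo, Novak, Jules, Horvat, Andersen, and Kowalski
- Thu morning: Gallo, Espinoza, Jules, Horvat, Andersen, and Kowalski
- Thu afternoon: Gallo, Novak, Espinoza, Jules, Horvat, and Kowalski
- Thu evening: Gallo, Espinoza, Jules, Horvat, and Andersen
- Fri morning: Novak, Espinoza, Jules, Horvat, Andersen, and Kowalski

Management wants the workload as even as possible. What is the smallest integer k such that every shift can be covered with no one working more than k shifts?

With 7 operators and 12 worker-slots to fill, someone must work at least ⌈12/7⌉ = 2 shifts, so k ≥ 2.
k = 2 works: Mon evening→Jules+Andersen, Tue morning→Gallo, Tue afternoon→Gallo, Tue evening→Espinoza, Wed morning→Jules, Wed afternoon→Espinoza, Wed evening→Novak, Thu morning→Horvat, Thu afternoon→Novak, Thu evening→Horvat, Fri morning→Andersen.
Loads: Gallo 2, Novak 2, Espinoza 2, Jules 2, Horvat 2, Andersen 2, Kowalski 0 — all ≤ 2.

2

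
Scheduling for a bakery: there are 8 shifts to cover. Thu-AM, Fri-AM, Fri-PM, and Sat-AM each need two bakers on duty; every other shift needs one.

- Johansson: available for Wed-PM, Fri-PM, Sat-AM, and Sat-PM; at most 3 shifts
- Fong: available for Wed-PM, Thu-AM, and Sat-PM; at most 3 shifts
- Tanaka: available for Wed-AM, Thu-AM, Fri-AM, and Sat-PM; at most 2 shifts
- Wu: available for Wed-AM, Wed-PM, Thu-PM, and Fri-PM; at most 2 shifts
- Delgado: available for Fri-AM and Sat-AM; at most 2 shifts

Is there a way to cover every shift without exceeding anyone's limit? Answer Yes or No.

Total capacity is 12 and 12 slots are needed, so capacity alone doesn't rule it out.
Shifts {Wed-AM, Thu-AM, Thu-PM, Fri-AM, Fri-PM} need 8 worker-slots in total, but the bakers available for any of those shifts (Johansson, Fong, Tanaka, Wu, and Delgado) can supply at most 7 among them. So no valid schedule exists.

No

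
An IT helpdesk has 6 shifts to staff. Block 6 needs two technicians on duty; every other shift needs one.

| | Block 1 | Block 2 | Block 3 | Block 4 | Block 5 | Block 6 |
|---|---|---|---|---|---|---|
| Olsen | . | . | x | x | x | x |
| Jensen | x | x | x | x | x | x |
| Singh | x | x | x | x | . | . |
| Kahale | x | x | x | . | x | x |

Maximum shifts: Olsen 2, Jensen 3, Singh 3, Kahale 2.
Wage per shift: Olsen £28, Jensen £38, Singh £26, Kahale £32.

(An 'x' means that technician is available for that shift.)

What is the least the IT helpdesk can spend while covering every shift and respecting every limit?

£198

Picking the cheapest available technician for each shift independently would cost £192, but that ignores the shift limits.
An optimal schedule: Block 1→Singh, Block 2→Singh, Block 3→Kahale, Block 4→Singh, Block 5→Olsen, Block 6→Olsen+Kahale.
Total: 26 + 26 + 32 + 26 + 28 + 28 + 32 = £198.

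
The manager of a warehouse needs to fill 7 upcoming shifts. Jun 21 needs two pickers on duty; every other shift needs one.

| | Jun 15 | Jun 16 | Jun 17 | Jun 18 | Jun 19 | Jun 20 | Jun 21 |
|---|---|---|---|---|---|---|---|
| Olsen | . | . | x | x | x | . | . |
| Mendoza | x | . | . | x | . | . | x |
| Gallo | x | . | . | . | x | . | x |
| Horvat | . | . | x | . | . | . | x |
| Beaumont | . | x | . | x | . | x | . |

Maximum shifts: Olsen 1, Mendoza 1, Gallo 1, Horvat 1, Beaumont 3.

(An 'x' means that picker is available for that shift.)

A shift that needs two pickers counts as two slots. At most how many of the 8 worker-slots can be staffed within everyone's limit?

7

Total capacity across all pickers is 1+1+1+1+3 = 7, and 8 slots are needed, so at most 7 can be filled.
An assignment achieving 7: Jun 15→Mendoza, Jun 16→Beaumont, Jun 17→Olsen, Jun 18→Beaumont, Jun 19→Gallo, Jun 20→Beaumont, Jun 21→Horvat.
Loads: Olsen 1/1, Mendoza 1/1, Gallo 1/1, Horvat 1/1, Beaumont 3/3.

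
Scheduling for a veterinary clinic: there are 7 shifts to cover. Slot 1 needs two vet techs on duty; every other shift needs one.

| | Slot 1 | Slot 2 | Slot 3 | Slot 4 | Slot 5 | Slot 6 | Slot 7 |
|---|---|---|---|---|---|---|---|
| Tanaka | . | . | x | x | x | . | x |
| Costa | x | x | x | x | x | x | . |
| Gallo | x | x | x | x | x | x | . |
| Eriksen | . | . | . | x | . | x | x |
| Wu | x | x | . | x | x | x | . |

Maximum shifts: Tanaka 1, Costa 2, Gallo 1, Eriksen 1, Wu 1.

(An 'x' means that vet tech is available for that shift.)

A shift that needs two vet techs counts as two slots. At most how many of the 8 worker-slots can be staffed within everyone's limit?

6

Total capacity across all vet techs is 1+2+1+1+1 = 6, and 8 slots are needed, so at most 6 can be filled.
An assignment achieving 6: Slot 1→Costa+Gallo, Slot 2→Costa, Slot 5→Wu, Slot 6→Eriksen, Slot 7→Tanaka.
Loads: Tanaka 1/1, Costa 2/2, Gallo 1/1, Eriksen 1/1, Wu 1/1.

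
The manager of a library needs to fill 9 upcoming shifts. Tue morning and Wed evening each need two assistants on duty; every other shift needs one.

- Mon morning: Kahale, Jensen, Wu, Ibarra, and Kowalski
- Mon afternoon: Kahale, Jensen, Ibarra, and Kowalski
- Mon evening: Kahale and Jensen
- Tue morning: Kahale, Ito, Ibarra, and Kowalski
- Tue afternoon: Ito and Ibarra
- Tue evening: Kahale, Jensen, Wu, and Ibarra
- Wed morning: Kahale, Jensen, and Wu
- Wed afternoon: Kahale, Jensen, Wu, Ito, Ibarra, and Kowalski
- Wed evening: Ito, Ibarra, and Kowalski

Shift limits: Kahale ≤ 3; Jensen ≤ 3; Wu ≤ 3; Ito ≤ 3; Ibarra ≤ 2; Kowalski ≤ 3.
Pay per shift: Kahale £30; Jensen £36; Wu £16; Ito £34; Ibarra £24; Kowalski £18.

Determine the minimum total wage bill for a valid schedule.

Picking the cheapest available assistant for each shift independently would cost £220, but that ignores the shift limits.
An optimal schedule: Mon morning→Wu, Mon afternoon→Kowalski, Mon evening→Kahale, Tue morning→Kowalski+Kahale, Tue afternoon→Ibarra, Tue evening→Wu, Wed morning→Wu, Wed afternoon→Kahale, Wed evening→Kowalski+Ibarra.
Total: 16 + 18 + 30 + 18 + 30 + 24 + 16 + 16 + 30 + 18 + 24 = £240.

£240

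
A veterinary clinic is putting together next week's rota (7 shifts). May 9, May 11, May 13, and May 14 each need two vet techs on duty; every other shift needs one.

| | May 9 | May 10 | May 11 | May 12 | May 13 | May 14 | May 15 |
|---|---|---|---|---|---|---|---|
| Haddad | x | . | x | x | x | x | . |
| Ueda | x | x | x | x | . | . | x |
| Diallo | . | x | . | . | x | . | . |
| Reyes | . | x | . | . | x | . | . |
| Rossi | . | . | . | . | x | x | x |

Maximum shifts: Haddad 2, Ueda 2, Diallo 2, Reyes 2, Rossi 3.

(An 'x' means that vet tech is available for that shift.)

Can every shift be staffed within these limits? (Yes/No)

No

Total capacity is 11 and 11 slots are needed, so capacity alone doesn't rule it out.
Shifts {May 9, May 11, May 12} need 5 worker-slots in total, but the vet techs available for any of those shifts (Haddad and Ueda) can supply at most 4 among them. So no valid schedule exists.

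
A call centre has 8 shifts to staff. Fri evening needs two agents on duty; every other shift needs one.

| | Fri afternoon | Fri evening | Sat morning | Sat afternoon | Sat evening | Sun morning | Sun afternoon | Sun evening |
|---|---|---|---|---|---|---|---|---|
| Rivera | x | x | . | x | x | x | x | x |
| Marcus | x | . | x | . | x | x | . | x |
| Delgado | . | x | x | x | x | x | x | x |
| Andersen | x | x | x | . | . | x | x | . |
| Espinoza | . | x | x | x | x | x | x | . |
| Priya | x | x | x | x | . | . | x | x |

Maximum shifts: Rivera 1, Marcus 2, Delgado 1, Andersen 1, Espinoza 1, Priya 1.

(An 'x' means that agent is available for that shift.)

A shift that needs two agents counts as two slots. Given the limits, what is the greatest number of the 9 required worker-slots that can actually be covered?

7

Total capacity across all agents is 1+2+1+1+1+1 = 7, and 9 slots are needed, so at most 7 can be filled.
An assignment achieving 7: Fri afternoon→Rivera, Fri evening→Andersen+Espinoza, Sat morning→Priya, Sat afternoon→Delgado, Sat evening→Marcus, Sun evening→Marcus.
Loads: Rivera 1/1, Marcus 2/2, Delgado 1/1, Andersen 1/1, Espinoza 1/1, Priya 1/1.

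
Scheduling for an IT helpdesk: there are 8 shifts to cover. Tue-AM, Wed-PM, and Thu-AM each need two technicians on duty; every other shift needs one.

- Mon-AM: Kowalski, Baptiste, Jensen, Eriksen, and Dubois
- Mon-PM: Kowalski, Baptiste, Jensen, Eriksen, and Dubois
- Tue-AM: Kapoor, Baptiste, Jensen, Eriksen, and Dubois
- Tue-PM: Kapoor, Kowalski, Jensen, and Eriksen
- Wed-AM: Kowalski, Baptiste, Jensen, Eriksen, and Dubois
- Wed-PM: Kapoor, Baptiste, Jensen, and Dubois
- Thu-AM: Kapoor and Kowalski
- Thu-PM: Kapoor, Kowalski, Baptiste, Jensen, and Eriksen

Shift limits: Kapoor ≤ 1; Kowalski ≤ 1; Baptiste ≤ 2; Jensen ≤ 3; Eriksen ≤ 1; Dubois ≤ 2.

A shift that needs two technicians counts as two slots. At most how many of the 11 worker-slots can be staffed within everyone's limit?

10

Total capacity across all technicians is 1+1+2+3+1+2 = 10, and 11 slots are needed, so at most 10 can be filled.
An assignment achieving 10: Mon-AM→Baptiste, Mon-PM→Jensen, Tue-AM→Eriksen+Dubois, Tue-PM→Jensen, Wed-AM→Dubois, Wed-PM→Baptiste+Jensen, Thu-AM→Kapoor+Kowalski.
Loads: Kapoor 1/1, Kowalski 1/1, Baptiste 2/2, Jensen 3/3, Eriksen 1/1, Dubois 2/2.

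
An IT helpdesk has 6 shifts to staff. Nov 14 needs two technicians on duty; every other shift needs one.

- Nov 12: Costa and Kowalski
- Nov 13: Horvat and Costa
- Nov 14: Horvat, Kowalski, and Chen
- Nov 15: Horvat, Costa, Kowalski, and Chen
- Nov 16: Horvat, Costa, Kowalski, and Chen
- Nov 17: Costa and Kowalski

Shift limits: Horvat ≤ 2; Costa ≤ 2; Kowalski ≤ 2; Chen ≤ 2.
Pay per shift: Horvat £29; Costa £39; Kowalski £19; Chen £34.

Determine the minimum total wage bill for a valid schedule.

£203

Picking the cheapest available technician for each shift independently would cost £153, but that ignores the shift limits.
An optimal schedule: Nov 12→Kowalski, Nov 13→Horvat, Nov 14→Horvat+Chen, Nov 15→Chen, Nov 16→Costa, Nov 17→Kowalski.
Total: 19 + 29 + 29 + 34 + 34 + 39 + 19 = £203.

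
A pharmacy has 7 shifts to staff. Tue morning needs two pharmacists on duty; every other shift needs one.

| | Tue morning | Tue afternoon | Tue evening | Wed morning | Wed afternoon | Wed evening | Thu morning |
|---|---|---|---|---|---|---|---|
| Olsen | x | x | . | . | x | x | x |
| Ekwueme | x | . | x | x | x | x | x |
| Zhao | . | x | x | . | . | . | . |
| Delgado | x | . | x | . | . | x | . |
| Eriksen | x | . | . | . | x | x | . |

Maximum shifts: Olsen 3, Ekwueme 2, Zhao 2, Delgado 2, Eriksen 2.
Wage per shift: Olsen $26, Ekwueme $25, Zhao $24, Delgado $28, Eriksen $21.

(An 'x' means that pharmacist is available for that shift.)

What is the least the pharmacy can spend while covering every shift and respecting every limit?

$192

Wed morning can only be covered by Ekwueme, so that assignment is forced.
Picking the cheapest available pharmacist for each shift independently would cost $186, but that ignores the shift limits.
An optimal schedule: Tue morning→Eriksen+Olsen, Tue afternoon→Zhao, Tue evening→Zhao, Wed morning→Ekwueme, Wed afternoon→Eriksen, Wed evening→Olsen, Thu morning→Ekwueme.
Total: 21 + 26 + 24 + 24 + 25 + 21 + 26 + 25 = $192.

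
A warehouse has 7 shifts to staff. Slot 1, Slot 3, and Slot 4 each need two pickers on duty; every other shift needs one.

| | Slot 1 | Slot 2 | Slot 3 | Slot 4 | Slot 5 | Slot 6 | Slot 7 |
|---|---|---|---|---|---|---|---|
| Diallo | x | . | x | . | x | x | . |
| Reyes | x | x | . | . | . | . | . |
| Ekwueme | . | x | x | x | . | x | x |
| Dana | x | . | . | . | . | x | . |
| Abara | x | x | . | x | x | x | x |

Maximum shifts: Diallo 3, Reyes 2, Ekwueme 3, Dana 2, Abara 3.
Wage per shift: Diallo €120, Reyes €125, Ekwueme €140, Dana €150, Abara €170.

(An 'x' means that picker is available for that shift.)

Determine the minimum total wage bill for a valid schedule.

€1350

Slot 3 can only be covered by Diallo and Ekwueme, so that assignment is forced.
Slot 4 can only be covered by Ekwueme and Abara, so that assignment is forced.
Picking the cheapest available picker for each shift independently would cost €1320, but that ignores the shift limits.
An optimal schedule: Slot 1→Reyes+Dana, Slot 2→Reyes, Slot 3→Diallo+Ekwueme, Slot 4→Ekwueme+Abara, Slot 5→Diallo, Slot 6→Diallo, Slot 7→Ekwueme.
Total: 125 + 150 + 125 + 120 + 140 + 140 + 170 + 120 + 120 + 140 = €1350.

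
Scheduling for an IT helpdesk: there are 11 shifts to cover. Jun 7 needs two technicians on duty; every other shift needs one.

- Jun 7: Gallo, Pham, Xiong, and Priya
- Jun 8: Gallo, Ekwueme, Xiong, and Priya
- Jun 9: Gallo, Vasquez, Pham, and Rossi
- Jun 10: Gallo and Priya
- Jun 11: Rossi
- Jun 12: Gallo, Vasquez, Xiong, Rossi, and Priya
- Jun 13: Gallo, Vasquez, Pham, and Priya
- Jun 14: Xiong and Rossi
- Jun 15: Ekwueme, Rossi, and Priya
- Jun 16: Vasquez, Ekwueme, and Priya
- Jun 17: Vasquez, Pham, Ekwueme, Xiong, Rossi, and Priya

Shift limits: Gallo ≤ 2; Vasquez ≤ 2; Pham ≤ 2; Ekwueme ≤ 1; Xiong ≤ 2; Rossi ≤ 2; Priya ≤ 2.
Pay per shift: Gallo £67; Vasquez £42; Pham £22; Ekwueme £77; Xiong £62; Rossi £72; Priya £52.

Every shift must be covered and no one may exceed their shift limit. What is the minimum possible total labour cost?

£634

Jun 11 can only be covered by Rossi, so that assignment is forced.
Picking the cheapest available technician for each shift independently would cost £514, but that ignores the shift limits.
An optimal schedule: Jun 7→Pham+Gallo, Jun 8→Xiong, Jun 9→Pham, Jun 10→Priya, Jun 11→Rossi, Jun 12→Gallo, Jun 13→Vasquez, Jun 14→Xiong, Jun 15→Priya, Jun 16→Vasquez, Jun 17→Rossi.
Total: 22 + 67 + 62 + 22 + 52 + 72 + 67 + 42 + 62 + 52 + 42 + 72 = £634.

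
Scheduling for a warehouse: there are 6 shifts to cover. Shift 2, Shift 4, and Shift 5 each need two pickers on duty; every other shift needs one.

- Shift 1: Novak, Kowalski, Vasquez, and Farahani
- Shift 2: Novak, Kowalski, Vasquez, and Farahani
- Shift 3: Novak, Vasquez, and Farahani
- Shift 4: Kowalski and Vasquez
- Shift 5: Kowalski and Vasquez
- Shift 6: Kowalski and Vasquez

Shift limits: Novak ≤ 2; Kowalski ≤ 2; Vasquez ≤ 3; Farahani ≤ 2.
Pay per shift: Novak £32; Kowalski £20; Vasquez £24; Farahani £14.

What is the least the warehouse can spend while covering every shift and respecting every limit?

Shift 4 can only be covered by Kowalski and Vasquez, so that assignment is forced.
Shift 5 can only be covered by Kowalski and Vasquez, so that assignment is forced.
Picking the cheapest available picker for each shift independently would cost £170, but that ignores the shift limits.
An optimal schedule: Shift 1→Farahani, Shift 2→Novak+Farahani, Shift 3→Novak, Shift 4→Kowalski+Vasquez, Shift 5→Kowalski+Vasquez, Shift 6→Vasquez.
Total: 14 + 32 + 14 + 32 + 20 + 24 + 20 + 24 + 24 = £204.

£204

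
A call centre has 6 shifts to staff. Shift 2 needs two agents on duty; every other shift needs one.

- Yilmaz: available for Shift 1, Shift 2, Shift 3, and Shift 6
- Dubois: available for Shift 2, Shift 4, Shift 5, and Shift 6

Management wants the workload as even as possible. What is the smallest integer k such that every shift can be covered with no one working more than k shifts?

With 2 agents and 7 worker-slots to fill, someone must work at least ⌈7/2⌉ = 4 shifts, so k ≥ 4.
k = 4 works: Shift 1→Yilmaz, Shift 2→Yilmaz+Dubois, Shift 3→Yilmaz, Shift 4→Dubois, Shift 5→Dubois, Shift 6→Yilmaz.
Loads: Yilmaz 4, Dubois 3 — all ≤ 4.

4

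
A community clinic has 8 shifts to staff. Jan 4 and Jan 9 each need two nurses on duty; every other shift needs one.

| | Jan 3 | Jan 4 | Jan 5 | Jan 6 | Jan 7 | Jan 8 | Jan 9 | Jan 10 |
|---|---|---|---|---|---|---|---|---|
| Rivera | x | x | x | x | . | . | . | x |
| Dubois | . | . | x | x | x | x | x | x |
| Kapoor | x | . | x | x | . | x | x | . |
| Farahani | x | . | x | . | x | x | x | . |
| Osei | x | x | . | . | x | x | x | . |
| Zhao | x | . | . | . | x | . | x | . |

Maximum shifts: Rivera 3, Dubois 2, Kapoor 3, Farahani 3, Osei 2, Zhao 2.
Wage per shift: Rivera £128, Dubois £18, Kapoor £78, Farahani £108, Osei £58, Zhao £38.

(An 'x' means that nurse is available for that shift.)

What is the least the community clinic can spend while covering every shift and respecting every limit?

£590

Jan 4 can only be covered by Rivera and Osei, so that assignment is forced.
Picking the cheapest available nurse for each shift independently would cost £370, but that ignores the shift limits.
An optimal schedule: Jan 3→Kapoor, Jan 4→Osei+Rivera, Jan 5→Kapoor, Jan 6→Dubois, Jan 7→Zhao, Jan 8→Osei, Jan 9→Zhao+Kapoor, Jan 10→Dubois.
Total: 78 + 58 + 128 + 78 + 18 + 38 + 58 + 38 + 78 + 18 = £590.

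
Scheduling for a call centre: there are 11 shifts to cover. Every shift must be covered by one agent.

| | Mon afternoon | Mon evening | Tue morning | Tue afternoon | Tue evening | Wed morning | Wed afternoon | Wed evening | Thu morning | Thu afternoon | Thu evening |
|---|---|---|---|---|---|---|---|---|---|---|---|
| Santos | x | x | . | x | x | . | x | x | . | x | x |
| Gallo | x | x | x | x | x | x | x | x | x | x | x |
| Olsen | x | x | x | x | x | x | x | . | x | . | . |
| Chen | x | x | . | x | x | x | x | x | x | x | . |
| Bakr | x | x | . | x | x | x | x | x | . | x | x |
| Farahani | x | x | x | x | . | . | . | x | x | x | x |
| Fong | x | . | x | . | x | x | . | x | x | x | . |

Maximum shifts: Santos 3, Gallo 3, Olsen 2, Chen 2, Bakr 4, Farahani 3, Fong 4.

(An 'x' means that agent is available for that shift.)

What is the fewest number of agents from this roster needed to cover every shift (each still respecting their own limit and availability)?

3

11 slots to fill and no one can take more than 4, so at least ⌈11/4⌉ = 3 agents are needed.
Santos, Bakr, and Fong alone can cover everything: Mon afternoon→Bakr, Mon evening→Santos, Tue morning→Fong, Tue afternoon→Santos, Tue evening→Bakr, Wed morning→Bakr, Wed afternoon→Santos, Wed evening→Fong, Thu morning→Fong, Thu afternoon→Fong, Thu evening→Bakr.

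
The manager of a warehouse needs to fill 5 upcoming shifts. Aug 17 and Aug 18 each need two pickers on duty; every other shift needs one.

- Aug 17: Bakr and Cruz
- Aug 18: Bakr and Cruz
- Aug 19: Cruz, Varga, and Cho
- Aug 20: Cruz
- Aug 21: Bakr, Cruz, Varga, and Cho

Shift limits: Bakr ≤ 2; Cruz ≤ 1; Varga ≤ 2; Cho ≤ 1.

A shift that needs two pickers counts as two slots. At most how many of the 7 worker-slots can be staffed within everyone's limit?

5

Total capacity across all pickers is 2+1+2+1 = 6, and 7 slots are needed, so at most 6 can be filled.
Shifts {Aug 17, Aug 18} need 4 slots but only Bakr and Cruz are available for them, supplying at most 3 — so at least 1 slot must go unfilled.
An assignment achieving 5: Aug 17→Bakr, Aug 18→Bakr, Aug 19→Varga, Aug 20→Cruz, Aug 21→Varga.
Loads: Bakr 2/2, Cruz 1/1, Varga 2/2, Cho 0/1.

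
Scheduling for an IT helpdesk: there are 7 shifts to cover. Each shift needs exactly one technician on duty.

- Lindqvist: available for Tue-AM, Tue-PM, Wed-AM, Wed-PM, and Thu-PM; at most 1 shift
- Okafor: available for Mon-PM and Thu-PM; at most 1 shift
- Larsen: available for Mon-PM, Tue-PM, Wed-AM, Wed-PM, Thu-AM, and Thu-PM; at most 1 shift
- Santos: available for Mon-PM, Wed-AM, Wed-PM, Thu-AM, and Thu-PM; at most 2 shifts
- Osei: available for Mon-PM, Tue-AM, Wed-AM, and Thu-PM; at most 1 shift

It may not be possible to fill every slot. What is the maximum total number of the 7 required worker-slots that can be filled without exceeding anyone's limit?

6

Total capacity across all technicians is 1+1+1+2+1 = 6, and 7 slots are needed, so at most 6 can be filled.
An assignment achieving 6: Mon-PM→Okafor, Tue-AM→Lindqvist, Tue-PM→Larsen, Wed-AM→Osei, Wed-PM→Santos, Thu-AM→Santos.
Loads: Lindqvist 1/1, Okafor 1/1, Larsen 1/1, Santos 2/2, Osei 1/1.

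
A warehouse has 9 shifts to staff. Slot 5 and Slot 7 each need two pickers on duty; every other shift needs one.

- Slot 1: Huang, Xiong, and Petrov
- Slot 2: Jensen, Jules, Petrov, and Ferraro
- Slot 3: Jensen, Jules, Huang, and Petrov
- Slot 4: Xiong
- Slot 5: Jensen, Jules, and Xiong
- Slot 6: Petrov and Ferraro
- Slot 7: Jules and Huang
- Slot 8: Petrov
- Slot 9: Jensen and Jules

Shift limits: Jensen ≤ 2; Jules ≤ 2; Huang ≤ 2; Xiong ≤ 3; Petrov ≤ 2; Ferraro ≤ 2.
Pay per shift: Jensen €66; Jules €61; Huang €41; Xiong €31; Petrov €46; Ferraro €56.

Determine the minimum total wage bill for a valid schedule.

€511

Slot 4 can only be covered by Xiong, so that assignment is forced.
Slot 7 can only be covered by Jules and Huang, so that assignment is forced.
Slot 8 can only be covered by Petrov, so that assignment is forced.
Picking the cheapest available picker for each shift independently would cost €496, but that ignores the shift limits.
An optimal schedule: Slot 1→Xiong, Slot 2→Ferraro, Slot 3→Huang, Slot 4→Xiong, Slot 5→Xiong+Jensen, Slot 6→Petrov, Slot 7→Huang+Jules, Slot 8→Petrov, Slot 9→Jules.
Total: 31 + 56 + 41 + 31 + 31 + 66 + 46 + 41 + 61 + 46 + 61 = €511.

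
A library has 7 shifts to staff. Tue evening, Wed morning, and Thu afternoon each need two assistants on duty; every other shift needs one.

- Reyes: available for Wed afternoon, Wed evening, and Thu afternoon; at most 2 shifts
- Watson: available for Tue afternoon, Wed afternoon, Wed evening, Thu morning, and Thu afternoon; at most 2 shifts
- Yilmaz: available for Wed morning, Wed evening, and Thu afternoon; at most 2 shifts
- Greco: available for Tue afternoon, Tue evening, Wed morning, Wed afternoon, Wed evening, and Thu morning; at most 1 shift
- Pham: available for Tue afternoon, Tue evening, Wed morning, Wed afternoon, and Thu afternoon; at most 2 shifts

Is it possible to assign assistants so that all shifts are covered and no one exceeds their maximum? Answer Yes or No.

No

Total capacity is 2+2+2+1+2 = 9 but 10 worker-slots are needed — infeasible.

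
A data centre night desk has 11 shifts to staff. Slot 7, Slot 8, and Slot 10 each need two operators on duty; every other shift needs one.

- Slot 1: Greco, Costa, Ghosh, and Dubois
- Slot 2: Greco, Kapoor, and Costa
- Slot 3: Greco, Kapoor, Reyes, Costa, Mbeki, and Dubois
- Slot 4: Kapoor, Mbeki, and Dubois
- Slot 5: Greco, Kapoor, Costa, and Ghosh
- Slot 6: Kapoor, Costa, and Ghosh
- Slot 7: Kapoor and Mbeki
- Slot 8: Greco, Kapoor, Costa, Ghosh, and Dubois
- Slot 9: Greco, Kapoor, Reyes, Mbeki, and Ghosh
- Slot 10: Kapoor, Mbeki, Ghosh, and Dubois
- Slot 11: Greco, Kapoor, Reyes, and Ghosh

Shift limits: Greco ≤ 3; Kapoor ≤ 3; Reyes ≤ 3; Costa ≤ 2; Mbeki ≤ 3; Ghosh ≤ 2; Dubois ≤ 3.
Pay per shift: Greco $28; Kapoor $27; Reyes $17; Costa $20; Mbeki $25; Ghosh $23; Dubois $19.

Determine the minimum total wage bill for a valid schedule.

$296

Slot 7 can only be covered by Kapoor and Mbeki, so that assignment is forced.
Picking the cheapest available operator for each shift independently would cost $282, but that ignores the shift limits.
An optimal schedule: Slot 1→Dubois, Slot 2→Costa, Slot 3→Reyes, Slot 4→Mbeki, Slot 5→Ghosh, Slot 6→Costa, Slot 7→Mbeki+Kapoor, Slot 8→Dubois+Ghosh, Slot 9→Reyes, Slot 10→Dubois+Mbeki, Slot 11→Reyes.
Total: 19 + 20 + 17 + 25 + 23 + 20 + 25 + 27 + 19 + 23 + 17 + 19 + 25 + 17 = $296.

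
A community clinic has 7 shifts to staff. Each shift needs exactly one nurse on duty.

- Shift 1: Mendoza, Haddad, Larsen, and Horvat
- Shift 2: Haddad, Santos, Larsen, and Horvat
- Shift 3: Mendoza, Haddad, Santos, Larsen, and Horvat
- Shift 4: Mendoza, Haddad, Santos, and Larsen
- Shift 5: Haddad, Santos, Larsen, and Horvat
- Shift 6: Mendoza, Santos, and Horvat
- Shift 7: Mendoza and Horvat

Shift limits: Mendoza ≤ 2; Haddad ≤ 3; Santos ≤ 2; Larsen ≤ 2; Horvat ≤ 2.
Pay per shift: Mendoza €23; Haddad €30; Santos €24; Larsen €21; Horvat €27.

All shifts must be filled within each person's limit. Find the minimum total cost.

€163

Picking the cheapest available nurse for each shift independently would cost €151, but that ignores the shift limits.
An optimal schedule: Shift 1→Larsen, Shift 2→Larsen, Shift 3→Horvat, Shift 4→Santos, Shift 5→Santos, Shift 6→Mendoza, Shift 7→Mendoza.
Total: 21 + 21 + 27 + 24 + 24 + 23 + 23 = €163.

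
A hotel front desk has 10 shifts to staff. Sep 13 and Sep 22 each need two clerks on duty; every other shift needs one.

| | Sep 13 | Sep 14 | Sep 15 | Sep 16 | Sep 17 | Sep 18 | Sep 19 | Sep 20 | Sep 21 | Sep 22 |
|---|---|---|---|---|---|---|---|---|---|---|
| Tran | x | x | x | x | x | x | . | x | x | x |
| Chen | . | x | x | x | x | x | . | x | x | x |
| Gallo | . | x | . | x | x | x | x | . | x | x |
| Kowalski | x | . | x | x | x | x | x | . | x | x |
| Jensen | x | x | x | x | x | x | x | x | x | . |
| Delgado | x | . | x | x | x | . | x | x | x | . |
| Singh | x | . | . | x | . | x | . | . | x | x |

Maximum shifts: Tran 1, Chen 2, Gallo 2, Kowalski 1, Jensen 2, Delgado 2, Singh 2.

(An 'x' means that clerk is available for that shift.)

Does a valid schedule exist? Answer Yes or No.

One valid schedule: Sep 13→Delgado+Singh, Sep 14→Tran, Sep 15→Chen, Sep 16→Jensen, Sep 17→Gallo, Sep 18→Jensen, Sep 19→Gallo, Sep 20→Chen, Sep 21→Delgado, Sep 22→Kowalski+Singh.
Loads: Tran 1/1, Chen 2/2, Gallo 2/2, Kowalski 1/1, Jensen 2/2, Delgado 2/2, Singh 2/2 — all within limits.

Yes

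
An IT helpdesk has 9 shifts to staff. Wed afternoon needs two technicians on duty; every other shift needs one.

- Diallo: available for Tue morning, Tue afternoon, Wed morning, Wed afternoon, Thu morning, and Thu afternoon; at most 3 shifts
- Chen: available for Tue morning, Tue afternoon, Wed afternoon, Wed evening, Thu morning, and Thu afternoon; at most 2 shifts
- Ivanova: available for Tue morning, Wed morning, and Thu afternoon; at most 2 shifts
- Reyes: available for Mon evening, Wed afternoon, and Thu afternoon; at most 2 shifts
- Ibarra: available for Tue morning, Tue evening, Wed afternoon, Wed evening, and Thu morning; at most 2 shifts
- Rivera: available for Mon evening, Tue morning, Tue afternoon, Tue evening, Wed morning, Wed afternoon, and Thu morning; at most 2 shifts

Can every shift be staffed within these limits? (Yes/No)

Yes

One valid schedule: Mon evening→Reyes, Tue morning→Ivanova, Tue afternoon→Diallo, Tue evening→Ibarra, Wed morning→Diallo, Wed afternoon→Reyes+Ibarra, Wed evening→Chen, Thu morning→Diallo, Thu afternoon→Chen.
Loads: Diallo 3/3, Chen 2/2, Ivanova 1/2, Reyes 2/2, Ibarra 2/2, Rivera 0/2 — all within limits.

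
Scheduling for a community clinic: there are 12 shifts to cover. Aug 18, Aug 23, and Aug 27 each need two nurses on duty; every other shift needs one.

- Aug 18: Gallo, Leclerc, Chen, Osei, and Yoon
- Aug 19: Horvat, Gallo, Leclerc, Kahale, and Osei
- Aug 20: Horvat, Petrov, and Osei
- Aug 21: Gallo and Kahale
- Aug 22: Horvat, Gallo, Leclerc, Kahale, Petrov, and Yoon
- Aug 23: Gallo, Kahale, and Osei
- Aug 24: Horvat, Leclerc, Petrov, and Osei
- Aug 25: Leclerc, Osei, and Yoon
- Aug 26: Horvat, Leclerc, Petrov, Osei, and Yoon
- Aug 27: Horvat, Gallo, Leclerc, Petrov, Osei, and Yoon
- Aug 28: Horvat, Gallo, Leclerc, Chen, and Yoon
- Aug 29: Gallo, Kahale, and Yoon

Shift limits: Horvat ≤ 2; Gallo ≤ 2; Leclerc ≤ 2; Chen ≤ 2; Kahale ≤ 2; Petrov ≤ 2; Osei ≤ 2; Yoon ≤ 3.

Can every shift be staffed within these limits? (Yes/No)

Yes

One valid schedule: Aug 18→Chen+Osei, Aug 19→Leclerc, Aug 20→Horvat, Aug 21→Gallo, Aug 22→Petrov, Aug 23→Gallo+Kahale, Aug 24→Horvat, Aug 25→Leclerc, Aug 26→Petrov, Aug 27→Osei+Yoon, Aug 28→Chen, Aug 29→Kahale.
Loads: Horvat 2/2, Gallo 2/2, Leclerc 2/2, Chen 2/2, Kahale 2/2, Petrov 2/2, Osei 2/2, Yoon 1/3 — all within limits.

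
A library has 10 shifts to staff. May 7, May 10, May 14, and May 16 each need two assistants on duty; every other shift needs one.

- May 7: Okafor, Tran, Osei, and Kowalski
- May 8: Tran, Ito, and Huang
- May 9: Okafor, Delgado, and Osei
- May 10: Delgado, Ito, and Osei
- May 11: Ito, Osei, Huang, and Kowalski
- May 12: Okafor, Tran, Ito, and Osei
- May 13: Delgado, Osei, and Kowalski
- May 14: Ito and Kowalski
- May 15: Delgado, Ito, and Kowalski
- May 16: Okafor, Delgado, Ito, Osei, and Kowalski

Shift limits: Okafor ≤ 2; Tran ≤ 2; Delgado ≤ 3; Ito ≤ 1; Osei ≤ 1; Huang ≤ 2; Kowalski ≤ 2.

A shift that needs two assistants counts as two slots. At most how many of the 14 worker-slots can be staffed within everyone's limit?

13

Total capacity across all assistants is 2+2+3+1+1+2+2 = 13, and 14 slots are needed, so at most 13 can be filled.
An assignment achieving 13: May 7→Okafor+Tran, May 8→Huang, May 9→Okafor, May 10→Delgado+Osei, May 11→Huang, May 12→Tran, May 13→Delgado, May 14→Ito+Kowalski, May 15→Delgado, May 16→Kowalski.
Loads: Okafor 2/2, Tran 2/2, Delgado 3/3, Ito 1/1, Osei 1/1, Huang 2/2, Kowalski 2/2.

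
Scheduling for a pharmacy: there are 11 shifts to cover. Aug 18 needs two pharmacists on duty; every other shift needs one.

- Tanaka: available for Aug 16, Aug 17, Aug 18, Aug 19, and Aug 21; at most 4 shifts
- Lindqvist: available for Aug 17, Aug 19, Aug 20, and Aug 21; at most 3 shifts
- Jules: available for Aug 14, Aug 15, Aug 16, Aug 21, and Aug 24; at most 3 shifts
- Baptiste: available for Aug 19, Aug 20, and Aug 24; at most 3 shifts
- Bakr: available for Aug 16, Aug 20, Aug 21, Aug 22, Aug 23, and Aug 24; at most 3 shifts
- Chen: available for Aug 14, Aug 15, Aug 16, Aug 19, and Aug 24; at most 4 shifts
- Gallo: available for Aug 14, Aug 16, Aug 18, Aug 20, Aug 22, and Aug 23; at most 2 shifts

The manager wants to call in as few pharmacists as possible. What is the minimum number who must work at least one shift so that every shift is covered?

12 slots to fill and no one can take more than 4, so at least ⌈12/4⌉ = 3 pharmacists are needed.
Any 3 pharmacists together have capacity at most 4+4+3 = 11 < 12 slots, so 3 can never suffice.
Tanaka, Jules, Bakr, and Gallo alone can cover everything: Aug 14→Jules, Aug 15→Jules, Aug 16→Gallo, Aug 17→Tanaka, Aug 18→Tanaka+Gallo, Aug 19→Tanaka, Aug 20→Bakr, Aug 21→Tanaka, Aug 22→Bakr, Aug 23→Bakr, Aug 24→Jules.

4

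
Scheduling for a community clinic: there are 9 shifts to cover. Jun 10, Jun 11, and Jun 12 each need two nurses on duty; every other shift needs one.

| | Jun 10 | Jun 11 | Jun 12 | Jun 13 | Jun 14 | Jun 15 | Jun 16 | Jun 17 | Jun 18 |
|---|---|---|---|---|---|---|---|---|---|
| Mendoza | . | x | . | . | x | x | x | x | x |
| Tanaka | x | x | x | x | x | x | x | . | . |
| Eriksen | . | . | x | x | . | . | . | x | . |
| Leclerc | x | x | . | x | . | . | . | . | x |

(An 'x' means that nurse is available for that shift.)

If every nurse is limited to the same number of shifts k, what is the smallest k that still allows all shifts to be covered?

With 4 nurses and 12 worker-slots to fill, someone must work at least ⌈12/4⌉ = 3 shifts, so k ≥ 3.
k = 3 works: Jun 10→Tanaka+Leclerc, Jun 11→Tanaka+Leclerc, Jun 12→Tanaka+Eriksen, Jun 13→Eriksen, Jun 14→Mendoza, Jun 15→Mendoza, Jun 16→Mendoza, Jun 17→Eriksen, Jun 18→Leclerc.
Loads: Mendoza 3, Tanaka 3, Eriksen 3, Leclerc 3 — all ≤ 3.

3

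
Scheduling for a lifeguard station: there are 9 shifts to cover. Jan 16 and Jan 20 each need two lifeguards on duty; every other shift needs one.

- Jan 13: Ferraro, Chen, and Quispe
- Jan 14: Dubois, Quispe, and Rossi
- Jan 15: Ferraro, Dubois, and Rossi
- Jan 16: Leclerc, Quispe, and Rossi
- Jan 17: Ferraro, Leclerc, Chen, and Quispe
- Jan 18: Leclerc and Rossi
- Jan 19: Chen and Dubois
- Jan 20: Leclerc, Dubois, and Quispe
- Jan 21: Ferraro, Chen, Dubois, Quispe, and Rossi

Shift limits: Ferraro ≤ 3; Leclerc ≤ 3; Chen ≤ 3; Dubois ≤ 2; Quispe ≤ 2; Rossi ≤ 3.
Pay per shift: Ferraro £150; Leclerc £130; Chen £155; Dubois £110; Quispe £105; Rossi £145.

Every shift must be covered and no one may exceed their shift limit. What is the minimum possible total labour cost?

£1405

Picking the cheapest available lifeguard for each shift independently would cost £1220, but that ignores the shift limits.
An optimal schedule: Jan 13→Quispe, Jan 14→Quispe, Jan 15→Rossi, Jan 16→Leclerc+Rossi, Jan 17→Ferraro, Jan 18→Leclerc, Jan 19→Dubois, Jan 20→Dubois+Leclerc, Jan 21→Rossi.
Total: 105 + 105 + 145 + 130 + 145 + 150 + 130 + 110 + 110 + 130 + 145 = £1405.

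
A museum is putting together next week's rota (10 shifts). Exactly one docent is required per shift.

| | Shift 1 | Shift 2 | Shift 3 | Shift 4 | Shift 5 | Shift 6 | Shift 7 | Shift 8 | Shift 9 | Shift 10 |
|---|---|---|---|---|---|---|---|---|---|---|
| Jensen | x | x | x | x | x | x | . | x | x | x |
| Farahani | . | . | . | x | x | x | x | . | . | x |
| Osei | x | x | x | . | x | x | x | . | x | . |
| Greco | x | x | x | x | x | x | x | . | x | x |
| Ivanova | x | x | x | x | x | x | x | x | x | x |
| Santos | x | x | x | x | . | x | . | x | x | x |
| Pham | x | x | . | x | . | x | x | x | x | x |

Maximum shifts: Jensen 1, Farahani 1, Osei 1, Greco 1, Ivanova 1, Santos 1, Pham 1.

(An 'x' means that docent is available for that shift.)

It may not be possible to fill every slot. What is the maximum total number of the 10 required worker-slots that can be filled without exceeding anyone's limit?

7

Total capacity across all docents is 1+1+1+1+1+1+1 = 7, and 10 slots are needed, so at most 7 can be filled.
An assignment achieving 7: Shift 1→Ivanova, Shift 2→Santos, Shift 3→Osei, Shift 4→Pham, Shift 5→Farahani, Shift 7→Greco, Shift 8→Jensen.
Loads: Jensen 1/1, Farahani 1/1, Osei 1/1, Greco 1/1, Ivanova 1/1, Santos 1/1, Pham 1/1.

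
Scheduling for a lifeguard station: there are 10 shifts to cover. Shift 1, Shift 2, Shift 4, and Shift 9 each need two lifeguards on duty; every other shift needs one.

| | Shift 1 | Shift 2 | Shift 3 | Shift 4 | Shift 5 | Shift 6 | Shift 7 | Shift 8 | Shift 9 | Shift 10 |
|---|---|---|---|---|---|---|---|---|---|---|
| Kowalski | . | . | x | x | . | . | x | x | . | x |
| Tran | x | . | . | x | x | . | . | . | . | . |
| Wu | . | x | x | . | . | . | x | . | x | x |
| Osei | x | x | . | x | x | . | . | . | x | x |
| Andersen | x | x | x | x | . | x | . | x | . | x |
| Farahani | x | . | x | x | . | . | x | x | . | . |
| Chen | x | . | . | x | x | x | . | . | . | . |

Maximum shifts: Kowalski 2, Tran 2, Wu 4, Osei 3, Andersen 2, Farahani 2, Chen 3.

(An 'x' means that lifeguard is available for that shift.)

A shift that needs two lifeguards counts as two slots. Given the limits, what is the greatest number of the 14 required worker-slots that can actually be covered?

Total capacity across all lifeguards is 2+2+4+3+2+2+3 = 18, and 14 slots are needed, so at most 14 can be filled.
An assignment achieving 14: Shift 1→Tran+Osei, Shift 2→Wu+Osei, Shift 3→Wu, Shift 4→Andersen+Farahani, Shift 5→Tran, Shift 6→Andersen, Shift 7→Kowalski, Shift 8→Kowalski, Shift 9→Wu+Osei, Shift 10→Wu.
Loads: Kowalski 2/2, Tran 2/2, Wu 4/4, Osei 3/3, Andersen 2/2, Farahani 1/2, Chen 0/3.

14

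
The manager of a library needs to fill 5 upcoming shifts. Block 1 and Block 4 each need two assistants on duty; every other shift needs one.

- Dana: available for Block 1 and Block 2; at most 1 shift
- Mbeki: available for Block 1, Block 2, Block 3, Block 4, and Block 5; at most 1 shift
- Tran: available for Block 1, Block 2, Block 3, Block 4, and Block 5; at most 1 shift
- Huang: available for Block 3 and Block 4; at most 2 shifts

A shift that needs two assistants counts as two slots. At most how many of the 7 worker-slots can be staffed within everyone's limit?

Total capacity across all assistants is 1+1+1+2 = 5, and 7 slots are needed, so at most 5 can be filled.
An assignment achieving 5: Block 1→Dana+Tran, Block 3→Huang, Block 4→Huang, Block 5→Mbeki.
Loads: Dana 1/1, Mbeki 1/1, Tran 1/1, Huang 2/2.

5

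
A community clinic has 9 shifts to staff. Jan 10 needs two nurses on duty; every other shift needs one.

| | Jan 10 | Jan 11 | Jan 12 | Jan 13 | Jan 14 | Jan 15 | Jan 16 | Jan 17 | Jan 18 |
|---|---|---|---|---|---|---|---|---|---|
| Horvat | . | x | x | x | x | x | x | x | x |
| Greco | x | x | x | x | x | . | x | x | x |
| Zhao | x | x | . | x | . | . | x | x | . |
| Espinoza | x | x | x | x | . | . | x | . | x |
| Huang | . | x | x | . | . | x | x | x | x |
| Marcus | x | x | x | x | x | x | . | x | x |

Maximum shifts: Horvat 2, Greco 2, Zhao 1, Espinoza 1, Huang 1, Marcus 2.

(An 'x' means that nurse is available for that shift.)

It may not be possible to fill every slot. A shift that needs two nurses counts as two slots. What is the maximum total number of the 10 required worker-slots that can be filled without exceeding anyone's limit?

Total capacity across all nurses is 2+2+1+1+1+2 = 9, and 10 slots are needed, so at most 9 can be filled.
An assignment achieving 9: Jan 10→Greco+Zhao, Jan 12→Greco, Jan 13→Espinoza, Jan 14→Horvat, Jan 15→Horvat, Jan 16→Huang, Jan 17→Marcus, Jan 18→Marcus.
Loads: Horvat 2/2, Greco 2/2, Zhao 1/1, Espinoza 1/1, Huang 1/1, Marcus 2/2.

9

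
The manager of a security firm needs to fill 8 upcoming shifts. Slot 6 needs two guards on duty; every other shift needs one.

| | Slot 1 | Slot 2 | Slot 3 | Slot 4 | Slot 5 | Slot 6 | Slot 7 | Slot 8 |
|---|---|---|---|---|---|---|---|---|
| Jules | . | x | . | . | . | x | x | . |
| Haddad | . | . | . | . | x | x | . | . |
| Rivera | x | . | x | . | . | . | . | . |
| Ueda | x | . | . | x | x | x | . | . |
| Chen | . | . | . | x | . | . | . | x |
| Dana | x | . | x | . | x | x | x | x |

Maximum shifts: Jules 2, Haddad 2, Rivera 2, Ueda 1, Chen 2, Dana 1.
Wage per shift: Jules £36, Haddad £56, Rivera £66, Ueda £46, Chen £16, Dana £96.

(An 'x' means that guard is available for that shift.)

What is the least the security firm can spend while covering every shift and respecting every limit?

£394

Slot 2 can only be covered by Jules, so that assignment is forced.
Picking the cheapest available guard for each shift independently would cost £344, but that ignores the shift limits.
An optimal schedule: Slot 1→Rivera, Slot 2→Jules, Slot 3→Rivera, Slot 4→Chen, Slot 5→Haddad, Slot 6→Ueda+Haddad, Slot 7→Jules, Slot 8→Chen.
Total: 66 + 36 + 66 + 16 + 56 + 46 + 56 + 36 + 16 = £394.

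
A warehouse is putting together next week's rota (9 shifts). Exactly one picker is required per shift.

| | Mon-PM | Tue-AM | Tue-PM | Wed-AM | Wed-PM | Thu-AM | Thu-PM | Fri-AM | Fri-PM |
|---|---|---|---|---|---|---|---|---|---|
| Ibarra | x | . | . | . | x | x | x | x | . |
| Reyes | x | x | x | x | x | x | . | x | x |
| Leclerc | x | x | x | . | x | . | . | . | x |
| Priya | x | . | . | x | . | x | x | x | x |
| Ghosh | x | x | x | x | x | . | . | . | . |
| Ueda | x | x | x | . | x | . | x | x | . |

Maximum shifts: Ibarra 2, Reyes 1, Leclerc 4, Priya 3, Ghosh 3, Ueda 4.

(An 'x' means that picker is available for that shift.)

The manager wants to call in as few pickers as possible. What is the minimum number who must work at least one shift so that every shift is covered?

9 slots to fill and no one can take more than 4, so at least ⌈9/4⌉ = 3 pickers are needed.
Ibarra, Leclerc, and Priya alone can cover everything: Mon-PM→Leclerc, Tue-AM→Leclerc, Tue-PM→Leclerc, Wed-AM→Priya, Wed-PM→Ibarra, Thu-AM→Ibarra, Thu-PM→Priya, Fri-AM→Priya, Fri-PM→Leclerc.

3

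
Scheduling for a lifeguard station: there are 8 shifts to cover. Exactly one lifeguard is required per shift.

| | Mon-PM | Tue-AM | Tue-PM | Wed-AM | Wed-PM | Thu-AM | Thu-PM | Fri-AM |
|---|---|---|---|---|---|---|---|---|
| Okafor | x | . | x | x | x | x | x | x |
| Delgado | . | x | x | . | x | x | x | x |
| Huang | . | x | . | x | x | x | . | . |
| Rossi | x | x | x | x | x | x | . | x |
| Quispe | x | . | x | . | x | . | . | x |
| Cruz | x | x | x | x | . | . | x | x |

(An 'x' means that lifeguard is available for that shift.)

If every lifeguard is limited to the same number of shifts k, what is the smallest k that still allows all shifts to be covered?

With 6 lifeguards and 8 worker-slots to fill, someone must work at least ⌈8/6⌉ = 2 shifts, so k ≥ 2.
k = 2 works: Mon-PM→Okafor, Tue-AM→Delgado, Tue-PM→Rossi, Wed-AM→Huang, Wed-PM→Huang, Thu-AM→Delgado, Thu-PM→Okafor, Fri-AM→Rossi.
Loads: Okafor 2, Delgado 2, Huang 2, Rossi 2, Quispe 0, Cruz 0 — all ≤ 2.

2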